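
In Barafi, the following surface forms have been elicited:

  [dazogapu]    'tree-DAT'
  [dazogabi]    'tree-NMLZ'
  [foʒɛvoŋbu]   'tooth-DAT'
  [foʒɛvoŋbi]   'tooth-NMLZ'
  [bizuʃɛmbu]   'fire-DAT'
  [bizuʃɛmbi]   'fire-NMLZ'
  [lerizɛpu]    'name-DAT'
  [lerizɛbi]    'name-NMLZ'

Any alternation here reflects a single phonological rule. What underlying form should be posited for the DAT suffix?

The DAT morpheme has two allomorphs, [-bu] and [-pu].
By contrast the NMLZ suffix keeps its initial [b] throughout — that segment must be underlying.
So the underlying form is /-pu/, and voiceless stops become voiced after a nasal.

/-pu/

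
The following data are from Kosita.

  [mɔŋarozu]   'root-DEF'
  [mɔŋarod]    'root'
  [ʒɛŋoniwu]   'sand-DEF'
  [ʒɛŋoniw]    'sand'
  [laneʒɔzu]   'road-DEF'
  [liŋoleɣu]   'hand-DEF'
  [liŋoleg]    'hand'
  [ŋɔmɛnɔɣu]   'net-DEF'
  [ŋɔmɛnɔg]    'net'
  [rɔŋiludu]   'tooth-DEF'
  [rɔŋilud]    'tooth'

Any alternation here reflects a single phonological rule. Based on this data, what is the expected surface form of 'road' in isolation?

The stem for 'root' ends in [z] in [mɔŋarozu] but [d] in [mɔŋarod].
But 'tooth' keeps [d] in both environments ([rɔŋiludu], [rɔŋilud]), so there is no rule changing /d/ to [z] before the DEF suffix.
The underlying segment must be /z/; voiced fricatives become stops word-finally, yielding [d] there.
From [laneʒɔzu] the stem 'road' is /laneʒɔz/; word-finally this yields [laneʒɔd].

[laneʒɔd]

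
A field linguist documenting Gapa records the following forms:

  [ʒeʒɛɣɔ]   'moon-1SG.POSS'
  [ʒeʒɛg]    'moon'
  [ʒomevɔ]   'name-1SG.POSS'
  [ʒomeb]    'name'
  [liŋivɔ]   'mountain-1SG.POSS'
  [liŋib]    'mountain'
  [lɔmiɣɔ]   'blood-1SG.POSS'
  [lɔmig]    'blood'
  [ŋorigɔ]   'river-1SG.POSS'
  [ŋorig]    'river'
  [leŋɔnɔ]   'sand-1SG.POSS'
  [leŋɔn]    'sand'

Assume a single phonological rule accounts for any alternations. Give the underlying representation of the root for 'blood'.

/lɔmiɣ/

'blood' shows [ɣ] ~ [g] at the end of the stem ([lɔmiɣɔ] vs [lɔmig]).
But 'river' keeps [g] in both environments ([ŋorigɔ], [ŋorig]), so there is no rule changing /g/ to [ɣ] before the 1SG.POSS suffix.
So /ɣ/ is underlying, and a rule of word-final hardening — voiced fricatives become stops word-finally — gives [g].
So 'blood' = /lɔmiɣ/.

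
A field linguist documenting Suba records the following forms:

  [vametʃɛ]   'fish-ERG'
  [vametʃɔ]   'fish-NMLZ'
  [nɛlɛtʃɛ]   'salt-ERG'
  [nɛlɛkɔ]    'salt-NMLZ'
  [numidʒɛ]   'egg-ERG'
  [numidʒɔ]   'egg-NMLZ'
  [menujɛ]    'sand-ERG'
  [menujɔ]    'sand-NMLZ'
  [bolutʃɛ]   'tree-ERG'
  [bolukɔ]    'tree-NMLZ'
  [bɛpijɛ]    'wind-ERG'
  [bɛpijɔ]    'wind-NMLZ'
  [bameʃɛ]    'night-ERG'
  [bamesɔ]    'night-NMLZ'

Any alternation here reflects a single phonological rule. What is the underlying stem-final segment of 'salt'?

/k/

In [nɛlɛtʃɛ] and [nɛlɛkɔ] the final segment of 'salt' alternates: [tʃ] ~ [k].
If /tʃ/ were underlying and a rule turned it into [k] before the NMLZ suffix, 'fish' would also alternate; but it has [tʃ] in both [vametʃɛ] and [vametʃɔ].
So /k/ is underlying, and a rule of palatalization before a front vowel — /k/ and /s/ become palato-alveolar [tʃ] and [ʃ] before a front vowel — gives [tʃ].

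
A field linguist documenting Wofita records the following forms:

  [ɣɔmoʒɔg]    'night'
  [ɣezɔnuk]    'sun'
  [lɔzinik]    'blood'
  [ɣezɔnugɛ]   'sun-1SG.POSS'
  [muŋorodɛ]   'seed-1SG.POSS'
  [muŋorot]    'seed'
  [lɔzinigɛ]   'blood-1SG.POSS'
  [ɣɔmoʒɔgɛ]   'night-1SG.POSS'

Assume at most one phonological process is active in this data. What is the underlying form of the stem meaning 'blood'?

In [lɔzinik] and [lɔzinigɛ] the final segment of 'blood' alternates: [k] ~ [g].
But 'night' keeps [g] in both environments ([ɣɔmoʒɔg], [ɣɔmoʒɔgɛ]), so there is no rule changing /g/ to [k] in isolation.
So /k/ is underlying, and a rule of intervocalic voicing — voiceless stops become voiced between vowels — gives [g].
The underlying form of 'blood' is therefore /lɔzinik/.

/lɔzinik/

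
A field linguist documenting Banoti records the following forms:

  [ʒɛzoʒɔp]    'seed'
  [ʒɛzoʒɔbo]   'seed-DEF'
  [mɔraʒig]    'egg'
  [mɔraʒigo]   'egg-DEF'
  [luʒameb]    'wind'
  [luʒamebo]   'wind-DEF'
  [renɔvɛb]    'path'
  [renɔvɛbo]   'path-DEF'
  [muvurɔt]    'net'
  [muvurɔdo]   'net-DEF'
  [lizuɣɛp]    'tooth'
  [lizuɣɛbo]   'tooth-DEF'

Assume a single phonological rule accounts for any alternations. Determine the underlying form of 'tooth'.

/lizuɣɛp/

The root 'tooth' surfaces as [lizuɣɛp] and [lizuɣɛbo], with a stem-final [p] ~ [b] alternation.
But 'wind' keeps [b] in both environments ([luʒameb], [luʒamebo]), so there is no rule changing /b/ to [p] in isolation.
The underlying segment must be /p/; voiceless stops become voiced between vowels, yielding [b] there.
So 'tooth' = /lizuɣɛp/.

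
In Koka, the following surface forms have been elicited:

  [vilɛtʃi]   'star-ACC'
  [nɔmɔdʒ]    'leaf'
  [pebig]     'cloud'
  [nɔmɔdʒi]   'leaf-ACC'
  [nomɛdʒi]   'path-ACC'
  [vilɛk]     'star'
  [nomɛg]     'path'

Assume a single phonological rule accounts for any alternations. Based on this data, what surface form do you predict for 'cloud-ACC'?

[pebidʒi]

In [nomɛdʒi] and [nomɛg] the final segment of 'path' alternates: [dʒ] ~ [g].
If /dʒ/ were underlying and a rule turned it into [g] in isolation, 'leaf' would also alternate; but it has [dʒ] in both [nɔmɔdʒi] and [nɔmɔdʒ].
Therefore /g/ is basic and [dʒ] is derived by palatalization before a front vowel (/k/ and /g/ become palato-alveolar [tʃ] and [dʒ] before a front vowel).
From [pebig] the stem 'cloud' is /pebig/; before a front vowel this yields [pebidʒi].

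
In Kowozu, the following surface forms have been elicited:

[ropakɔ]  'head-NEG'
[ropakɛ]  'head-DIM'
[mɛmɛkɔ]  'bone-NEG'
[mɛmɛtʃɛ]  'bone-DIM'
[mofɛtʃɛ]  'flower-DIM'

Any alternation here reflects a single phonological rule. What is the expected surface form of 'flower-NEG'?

[mofɛkɔ]

The stem for 'bone' ends in [k] in [mɛmɛkɔ] but [tʃ] in [mɛmɛtʃɛ].
But 'head' keeps [k] in both environments ([ropakɔ], [ropakɛ]), so there is no rule changing /k/ to [tʃ] before the DIM suffix.
The alternation reflects depalatalization: palato-alveolar /tʃ/ becomes [k] when no front vowel follows. /tʃ/ is underlying.
From [mofɛtʃɛ] the stem 'flower' is /mofɛtʃ/; when no front vowel follows this yields [mofɛkɔ].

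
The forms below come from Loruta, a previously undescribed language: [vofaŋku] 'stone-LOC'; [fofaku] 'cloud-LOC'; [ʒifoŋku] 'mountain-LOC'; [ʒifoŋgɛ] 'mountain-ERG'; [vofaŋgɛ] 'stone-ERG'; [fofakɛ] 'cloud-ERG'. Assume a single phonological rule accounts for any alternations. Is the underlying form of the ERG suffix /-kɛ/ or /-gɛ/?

/-gɛ/

The ERG suffix surfaces as [-gɛ] and [-kɛ], depending on the final segment of the stem.
By contrast the LOC suffix keeps its initial [k] throughout — that segment must be underlying.
So the underlying form is /-gɛ/, and voiced stops become voiceless after a vowel.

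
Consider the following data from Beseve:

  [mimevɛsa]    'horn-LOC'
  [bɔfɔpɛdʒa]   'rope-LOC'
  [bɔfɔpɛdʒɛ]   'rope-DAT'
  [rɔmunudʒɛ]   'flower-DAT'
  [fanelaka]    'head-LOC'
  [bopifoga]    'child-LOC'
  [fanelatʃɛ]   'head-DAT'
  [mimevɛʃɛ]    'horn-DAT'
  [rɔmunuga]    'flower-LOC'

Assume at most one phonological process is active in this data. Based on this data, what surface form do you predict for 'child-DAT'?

The root 'flower' surfaces as [rɔmunudʒɛ] and [rɔmunuga], with a stem-final [dʒ] ~ [g] alternation.
If /dʒ/ were underlying and a rule turned it into [g] before the LOC suffix, 'rope' would also alternate; but it has [dʒ] in both [bɔfɔpɛdʒɛ] and [bɔfɔpɛdʒa].
The underlying segment must be /g/; /k/, /g/ and /s/ become palato-alveolar [tʃ], [dʒ] and [ʃ] before a front vowel, yielding [dʒ] there.
The one attested form of 'child', [bopifoga], shows underlying /bopifog/. Applying the same rule before a front vowel gives [bopifodʒɛ].

[bopifodʒɛ]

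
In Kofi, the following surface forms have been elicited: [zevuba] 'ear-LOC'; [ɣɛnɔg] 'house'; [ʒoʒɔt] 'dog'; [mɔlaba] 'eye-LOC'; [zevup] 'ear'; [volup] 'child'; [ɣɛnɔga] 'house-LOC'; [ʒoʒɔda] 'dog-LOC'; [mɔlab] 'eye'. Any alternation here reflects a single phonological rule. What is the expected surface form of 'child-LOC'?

[voluba]

'ear' shows [b] ~ [p] at the end of the stem ([zevuba] vs [zevup]).
The stem 'eye' ([mɔlaba], [mɔlab]) shows [b] unchanged in both environments, so [b] cannot be basic with [p] derived in isolation.
The alternation reflects intervocalic voicing: voiceless stops become voiced between vowels. /p/ is underlying.
From [volup] the stem 'child' is /volup/; between vowels this yields [voluba].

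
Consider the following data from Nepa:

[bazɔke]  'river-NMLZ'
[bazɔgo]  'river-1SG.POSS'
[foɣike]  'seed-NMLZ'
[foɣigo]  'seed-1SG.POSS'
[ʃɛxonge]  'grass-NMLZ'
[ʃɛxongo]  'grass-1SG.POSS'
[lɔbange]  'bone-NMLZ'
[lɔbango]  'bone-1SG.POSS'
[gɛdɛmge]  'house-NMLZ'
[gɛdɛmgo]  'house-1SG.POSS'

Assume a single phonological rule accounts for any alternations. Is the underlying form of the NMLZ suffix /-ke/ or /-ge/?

The NMLZ suffix surfaces as [-ge] and [-ke], depending on the final segment of the stem.
By contrast the 1SG.POSS suffix keeps its initial [g] throughout — that segment must be underlying.
The NMLZ suffix is therefore /-ke/ underlyingly, with post-nasal voicing: voiceless stops become voiced after a nasal.

/-ke/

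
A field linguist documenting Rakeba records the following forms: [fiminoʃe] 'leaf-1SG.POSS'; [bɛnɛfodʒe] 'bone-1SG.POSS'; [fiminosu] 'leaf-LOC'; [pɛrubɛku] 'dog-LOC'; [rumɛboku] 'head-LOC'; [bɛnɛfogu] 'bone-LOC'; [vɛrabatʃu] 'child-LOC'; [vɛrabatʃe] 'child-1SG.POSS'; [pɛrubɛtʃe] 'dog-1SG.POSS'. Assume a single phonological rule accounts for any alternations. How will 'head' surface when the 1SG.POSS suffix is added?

In [pɛrubɛku] and [pɛrubɛtʃe] the final segment of 'dog' alternates: [k] ~ [tʃ].
But 'child' keeps [tʃ] in both environments ([vɛrabatʃu], [vɛrabatʃe]), so there is no rule changing /tʃ/ to [k] before the LOC suffix.
Therefore /k/ is basic and [tʃ] is derived by palatalization before a front vowel (/k/, /g/ and /s/ become palato-alveolar [tʃ], [dʒ] and [ʃ] before a front vowel).
The one attested form of 'head', [rumɛboku], shows underlying /rumɛbok/. Applying the same rule before a front vowel gives [rumɛbotʃe].

[rumɛbotʃe]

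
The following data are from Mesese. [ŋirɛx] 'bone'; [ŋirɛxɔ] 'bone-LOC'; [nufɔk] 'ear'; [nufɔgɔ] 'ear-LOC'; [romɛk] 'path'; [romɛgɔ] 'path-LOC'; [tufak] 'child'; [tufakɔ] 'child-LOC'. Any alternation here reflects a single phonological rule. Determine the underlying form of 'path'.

/romɛg/

'path' shows [k] ~ [g] at the end of the stem ([romɛk] vs [romɛgɔ]).
If /k/ were underlying and a rule turned it into [g] before the LOC suffix, 'child' would also alternate; but it has [k] in both [tufak] and [tufakɔ].
So /g/ is underlying, and a rule of word-final obstruent devoicing — voiced obstruents become voiceless word-finally — gives [k].
Hence 'path' is /romɛg/ underlyingly.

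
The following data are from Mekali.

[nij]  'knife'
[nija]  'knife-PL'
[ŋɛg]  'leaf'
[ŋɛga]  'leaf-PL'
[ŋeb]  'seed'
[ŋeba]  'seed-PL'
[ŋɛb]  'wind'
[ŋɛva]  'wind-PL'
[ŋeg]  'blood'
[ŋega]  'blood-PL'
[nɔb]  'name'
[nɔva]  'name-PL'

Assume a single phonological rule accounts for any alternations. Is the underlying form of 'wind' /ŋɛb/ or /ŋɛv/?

The root 'wind' surfaces as [ŋɛb] and [ŋɛva], with a stem-final [b] ~ [v] alternation.
But 'seed' keeps [b] in both environments ([ŋeb], [ŋeba]), so there is no rule changing /b/ to [v] before the PL suffix.
The alternation reflects word-final hardening: voiced fricatives become stops word-finally. /v/ is underlying.

/ŋɛv/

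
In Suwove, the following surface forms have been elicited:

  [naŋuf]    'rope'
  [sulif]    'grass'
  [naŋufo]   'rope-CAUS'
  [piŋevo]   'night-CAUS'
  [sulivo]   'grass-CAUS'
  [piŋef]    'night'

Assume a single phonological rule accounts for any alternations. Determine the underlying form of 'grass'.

The root 'grass' surfaces as [sulivo] and [sulif], with a stem-final [v] ~ [f] alternation.
If /f/ were underlying and a rule turned it into [v] before the CAUS suffix, 'rope' would also alternate; but it has [f] in both [naŋufo] and [naŋuf].
So /v/ is underlying, and a rule of word-final obstruent devoicing — voiced obstruents become voiceless word-finally — gives [f].
Hence 'grass' is /suliv/ underlyingly.

/suliv/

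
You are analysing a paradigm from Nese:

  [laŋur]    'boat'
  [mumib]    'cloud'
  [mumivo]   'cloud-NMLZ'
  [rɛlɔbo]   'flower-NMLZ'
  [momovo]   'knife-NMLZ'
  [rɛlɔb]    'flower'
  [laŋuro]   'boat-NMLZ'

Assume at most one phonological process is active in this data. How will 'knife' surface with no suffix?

'cloud' shows [b] ~ [v] at the end of the stem ([mumib] vs [mumivo]).
The stem 'flower' ([rɛlɔb], [rɛlɔbo]) shows [b] unchanged in both environments, so [b] cannot be basic with [v] derived before the NMLZ suffix.
The underlying segment must be /v/; voiced fricatives become stops word-finally, yielding [b] there.
From [momovo] the stem 'knife' is /momov/; word-finally this yields [momob].

[momob]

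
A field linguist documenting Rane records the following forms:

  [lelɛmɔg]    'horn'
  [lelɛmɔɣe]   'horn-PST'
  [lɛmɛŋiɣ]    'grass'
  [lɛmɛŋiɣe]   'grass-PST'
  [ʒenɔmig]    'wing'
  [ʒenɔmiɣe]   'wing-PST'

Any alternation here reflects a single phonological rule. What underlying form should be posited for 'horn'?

The stem for 'horn' ends in [g] in [lelɛmɔg] but [ɣ] in [lelɛmɔɣe].
But 'grass' keeps [ɣ] in both environments ([lɛmɛŋiɣ], [lɛmɛŋiɣe]), so there is no rule changing /ɣ/ to [g] in isolation.
Therefore /g/ is basic and [ɣ] is derived by intervocalic spirantization (voiced stops become fricatives between vowels).

/lelɛmɔg/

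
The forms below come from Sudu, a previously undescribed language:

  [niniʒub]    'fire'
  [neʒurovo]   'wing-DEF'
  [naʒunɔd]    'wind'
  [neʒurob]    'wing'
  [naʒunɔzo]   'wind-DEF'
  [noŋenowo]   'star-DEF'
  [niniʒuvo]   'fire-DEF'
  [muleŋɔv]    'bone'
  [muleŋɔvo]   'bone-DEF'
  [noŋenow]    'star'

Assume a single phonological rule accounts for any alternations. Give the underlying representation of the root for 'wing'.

The stem for 'wing' ends in [b] in [neʒurob] but [v] in [neʒurovo].
Compare 'bone', with invariant [v] in [muleŋɔv] and [muleŋɔvo]: an analysis with underlying /v/ and a rule producing [b] in isolation would wrongly predict alternation here too.
The underlying segment must be /b/; voiced stops become fricatives between vowels, yielding [v] there.

/neʒurob/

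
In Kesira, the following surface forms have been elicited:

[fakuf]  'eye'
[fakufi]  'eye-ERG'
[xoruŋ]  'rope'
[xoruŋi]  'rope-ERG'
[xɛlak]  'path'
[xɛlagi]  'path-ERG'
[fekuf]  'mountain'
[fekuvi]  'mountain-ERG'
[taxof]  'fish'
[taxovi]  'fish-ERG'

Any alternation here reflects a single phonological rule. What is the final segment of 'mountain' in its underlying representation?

The root 'mountain' surfaces as [fekuf] and [fekuvi], with a stem-final [f] ~ [v] alternation.
But 'eye' keeps [f] in both environments ([fakuf], [fakufi]), so there is no rule changing /f/ to [v] before the ERG suffix.
So /v/ is underlying, and a rule of word-final obstruent devoicing — voiced obstruents become voiceless word-finally — gives [f].

/v/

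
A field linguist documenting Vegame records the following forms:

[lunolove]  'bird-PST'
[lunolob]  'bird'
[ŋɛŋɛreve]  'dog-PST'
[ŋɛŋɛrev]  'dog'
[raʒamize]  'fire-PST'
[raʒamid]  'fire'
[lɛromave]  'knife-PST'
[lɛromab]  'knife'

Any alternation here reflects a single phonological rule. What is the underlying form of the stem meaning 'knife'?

/lɛromab/

The root 'knife' surfaces as [lɛromave] and [lɛromab], with a stem-final [v] ~ [b] alternation.
Compare 'dog', with invariant [v] in [ŋɛŋɛreve] and [ŋɛŋɛrev]: an analysis with underlying /v/ and a rule producing [b] in isolation would wrongly predict alternation here too.
The alternation reflects intervocalic spirantization: voiced stops become fricatives between vowels. /b/ is underlying.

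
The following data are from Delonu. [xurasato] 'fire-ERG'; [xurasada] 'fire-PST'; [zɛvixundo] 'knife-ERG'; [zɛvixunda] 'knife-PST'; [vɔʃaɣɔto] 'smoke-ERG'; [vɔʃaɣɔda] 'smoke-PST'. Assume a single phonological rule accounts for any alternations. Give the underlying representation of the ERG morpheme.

/-to/

The ERG suffix surfaces as [-do] and [-to], depending on the final segment of the stem.
By contrast the PST suffix keeps its initial [d] throughout — that segment must be underlying.
So the underlying form is /-to/, and voiceless stops become voiced after a nasal.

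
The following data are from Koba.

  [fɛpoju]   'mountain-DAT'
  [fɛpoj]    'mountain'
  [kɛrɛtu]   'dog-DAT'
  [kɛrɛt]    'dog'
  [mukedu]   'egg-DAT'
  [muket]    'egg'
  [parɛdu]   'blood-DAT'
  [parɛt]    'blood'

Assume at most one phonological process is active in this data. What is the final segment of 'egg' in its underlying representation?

/d/

The root 'egg' surfaces as [mukedu] and [muket], with a stem-final [d] ~ [t] alternation.
If /t/ were underlying and a rule turned it into [d] before the DAT suffix, 'dog' would also alternate; but it has [t] in both [kɛrɛtu] and [kɛrɛt].
The underlying segment must be /d/; voiced obstruents become voiceless word-finally, yielding [t] there.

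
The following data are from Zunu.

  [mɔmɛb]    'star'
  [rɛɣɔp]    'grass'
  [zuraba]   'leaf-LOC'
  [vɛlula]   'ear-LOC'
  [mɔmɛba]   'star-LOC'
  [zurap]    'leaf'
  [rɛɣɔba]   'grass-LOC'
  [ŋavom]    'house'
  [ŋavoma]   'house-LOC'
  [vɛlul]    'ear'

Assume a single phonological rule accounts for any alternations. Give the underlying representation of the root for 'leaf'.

'leaf' shows [b] ~ [p] at the end of the stem ([zuraba] vs [zurap]).
But 'star' keeps [b] in both environments ([mɔmɛba], [mɔmɛb]), so there is no rule changing /b/ to [p] in isolation.
The alternation reflects intervocalic voicing: voiceless stops become voiced between vowels. /p/ is underlying.
Hence 'leaf' is /zurap/ underlyingly.

/zurap/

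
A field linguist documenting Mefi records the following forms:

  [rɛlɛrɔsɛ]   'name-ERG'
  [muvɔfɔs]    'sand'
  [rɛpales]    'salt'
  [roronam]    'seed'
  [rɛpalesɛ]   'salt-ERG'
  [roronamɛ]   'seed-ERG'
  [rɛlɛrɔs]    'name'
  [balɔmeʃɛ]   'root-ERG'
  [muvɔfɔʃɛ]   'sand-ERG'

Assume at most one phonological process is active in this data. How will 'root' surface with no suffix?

[balɔmes]

'sand' shows [ʃ] ~ [s] at the end of the stem ([muvɔfɔʃɛ] vs [muvɔfɔs]).
But 'name' keeps [s] in both environments ([rɛlɛrɔsɛ], [rɛlɛrɔs]), so there is no rule changing /s/ to [ʃ] before the ERG suffix.
The alternation reflects depalatalization: palato-alveolar /ʃ/ becomes [s] when no front vowel follows. /ʃ/ is underlying.
From [balɔmeʃɛ] the stem 'root' is /balɔmeʃ/; when no front vowel follows this yields [balɔmes].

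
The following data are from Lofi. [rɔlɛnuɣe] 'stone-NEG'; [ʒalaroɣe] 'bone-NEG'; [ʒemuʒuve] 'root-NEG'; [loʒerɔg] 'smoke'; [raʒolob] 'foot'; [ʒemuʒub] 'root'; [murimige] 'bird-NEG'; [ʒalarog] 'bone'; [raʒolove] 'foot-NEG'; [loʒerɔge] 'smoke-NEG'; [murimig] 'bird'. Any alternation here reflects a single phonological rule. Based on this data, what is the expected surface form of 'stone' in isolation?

[rɔlɛnug]

The stem for 'bone' ends in [ɣ] in [ʒalaroɣe] but [g] in [ʒalarog].
Compare 'smoke', with invariant [g] in [loʒerɔge] and [loʒerɔg]: an analysis with underlying /g/ and a rule producing [ɣ] before the NEG suffix would wrongly predict alternation here too.
So /ɣ/ is underlying, and a rule of word-final hardening — voiced fricatives become stops word-finally — gives [g].
From [rɔlɛnuɣe] the stem 'stone' is /rɔlɛnuɣ/; word-finally this yields [rɔlɛnug].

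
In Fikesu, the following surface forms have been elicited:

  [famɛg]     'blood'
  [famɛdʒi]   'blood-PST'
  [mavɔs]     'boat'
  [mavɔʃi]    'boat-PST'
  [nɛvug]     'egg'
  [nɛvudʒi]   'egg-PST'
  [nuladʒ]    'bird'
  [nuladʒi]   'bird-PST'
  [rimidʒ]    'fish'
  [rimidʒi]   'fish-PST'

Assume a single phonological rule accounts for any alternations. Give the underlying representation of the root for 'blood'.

In [famɛg] and [famɛdʒi] the final segment of 'blood' alternates: [g] ~ [dʒ].
The stem 'bird' ([nuladʒ], [nuladʒi]) shows [dʒ] unchanged in both environments, so [dʒ] cannot be basic with [g] derived in isolation.
The underlying segment must be /g/; /g/ and /s/ become palato-alveolar [dʒ] and [ʃ] before a front vowel, yielding [dʒ] there.
The underlying form of 'blood' is therefore /famɛg/.

/famɛg/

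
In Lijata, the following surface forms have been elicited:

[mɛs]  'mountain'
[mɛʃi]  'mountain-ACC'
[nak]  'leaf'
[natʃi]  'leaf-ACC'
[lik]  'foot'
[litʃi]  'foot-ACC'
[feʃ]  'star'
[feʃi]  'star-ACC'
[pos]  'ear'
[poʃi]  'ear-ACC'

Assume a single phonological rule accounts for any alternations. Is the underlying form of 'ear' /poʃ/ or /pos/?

The stem for 'ear' ends in [s] in [pos] but [ʃ] in [poʃi].
Compare 'star', with invariant [ʃ] in [feʃ] and [feʃi]: an analysis with underlying /ʃ/ and a rule producing [s] in isolation would wrongly predict alternation here too.
So /s/ is underlying, and a rule of palatalization before a front vowel — /k/ and /s/ become palato-alveolar [tʃ] and [ʃ] before a front vowel — gives [ʃ].

/pos/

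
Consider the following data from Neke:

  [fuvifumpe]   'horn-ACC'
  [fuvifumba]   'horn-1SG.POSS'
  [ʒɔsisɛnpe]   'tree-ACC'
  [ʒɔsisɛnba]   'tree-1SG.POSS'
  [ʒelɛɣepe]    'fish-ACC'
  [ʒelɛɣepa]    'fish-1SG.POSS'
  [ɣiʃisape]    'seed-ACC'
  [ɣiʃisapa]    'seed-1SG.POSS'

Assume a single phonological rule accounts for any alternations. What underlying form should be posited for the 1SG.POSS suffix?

The 1SG.POSS morpheme has two allomorphs, [-ba] and [-pa].
The ACC suffix, which begins with [p], is invariant after every stem; so [p] is not altered by any rule here.
The 1SG.POSS suffix is therefore /-ba/ underlyingly, with post-vocalic devoicing: voiced stops become voiceless after a vowel.

/-ba/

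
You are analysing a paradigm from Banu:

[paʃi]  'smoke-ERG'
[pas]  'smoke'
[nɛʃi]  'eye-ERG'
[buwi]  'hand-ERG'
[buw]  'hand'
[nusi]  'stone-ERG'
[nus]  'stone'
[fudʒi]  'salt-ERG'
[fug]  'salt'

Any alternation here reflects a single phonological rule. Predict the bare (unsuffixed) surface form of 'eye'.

[nɛs]

The root 'smoke' surfaces as [paʃi] and [pas], with a stem-final [ʃ] ~ [s] alternation.
Compare 'stone', with invariant [s] in [nusi] and [nus]: an analysis with underlying /s/ and a rule producing [ʃ] before the ERG suffix would wrongly predict alternation here too.
The alternation reflects depalatalization: palato-alveolar /dʒ/ and /ʃ/ become [g] and [s] when no front vowel follows. /ʃ/ is underlying.
From [nɛʃi] the stem 'eye' is /nɛʃ/; when no front vowel follows this yields [nɛs].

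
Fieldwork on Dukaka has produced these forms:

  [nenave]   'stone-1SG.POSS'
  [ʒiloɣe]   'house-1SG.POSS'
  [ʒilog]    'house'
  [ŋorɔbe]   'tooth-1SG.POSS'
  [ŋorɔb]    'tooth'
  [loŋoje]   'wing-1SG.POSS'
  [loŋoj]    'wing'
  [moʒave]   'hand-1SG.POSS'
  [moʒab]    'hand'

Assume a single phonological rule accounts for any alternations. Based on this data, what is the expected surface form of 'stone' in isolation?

'hand' shows [v] ~ [b] at the end of the stem ([moʒave] vs [moʒab]).
The stem 'tooth' ([ŋorɔbe], [ŋorɔb]) shows [b] unchanged in both environments, so [b] cannot be basic with [v] derived before the 1SG.POSS suffix.
So /v/ is underlying, and a rule of word-final hardening — voiced fricatives become stops word-finally — gives [b].
The one attested form of 'stone', [nenave], shows underlying /nenav/. Applying the same rule word-finally gives [nenab].

[nenab]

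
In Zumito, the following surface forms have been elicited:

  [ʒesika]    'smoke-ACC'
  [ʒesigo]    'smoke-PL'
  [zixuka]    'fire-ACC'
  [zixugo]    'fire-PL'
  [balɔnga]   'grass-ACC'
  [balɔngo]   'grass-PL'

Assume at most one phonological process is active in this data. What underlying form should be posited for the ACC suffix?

The ACC morpheme has two allomorphs, [-ga] and [-ka].
The PL suffix, which begins with [g], is invariant after every stem; so [g] is not altered by any rule here.
The ACC suffix is therefore /-ka/ underlyingly, with post-nasal voicing: voiceless stops become voiced after a nasal.

/-ka/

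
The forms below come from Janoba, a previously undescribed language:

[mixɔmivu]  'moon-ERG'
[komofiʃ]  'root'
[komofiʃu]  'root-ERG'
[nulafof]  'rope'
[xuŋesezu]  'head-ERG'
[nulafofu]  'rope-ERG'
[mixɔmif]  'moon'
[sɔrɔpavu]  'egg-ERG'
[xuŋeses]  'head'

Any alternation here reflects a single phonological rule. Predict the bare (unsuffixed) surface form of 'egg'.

[sɔrɔpaf]

The stem for 'moon' ends in [v] in [mixɔmivu] but [f] in [mixɔmif].
The stem 'rope' ([nulafofu], [nulafof]) shows [f] unchanged in both environments, so [f] cannot be basic with [v] derived before the ERG suffix.
The alternation reflects word-final obstruent devoicing: voiced obstruents become voiceless word-finally. /v/ is underlying.
The one attested form of 'egg', [sɔrɔpavu], shows underlying /sɔrɔpav/. Applying the same rule word-finally gives [sɔrɔpaf].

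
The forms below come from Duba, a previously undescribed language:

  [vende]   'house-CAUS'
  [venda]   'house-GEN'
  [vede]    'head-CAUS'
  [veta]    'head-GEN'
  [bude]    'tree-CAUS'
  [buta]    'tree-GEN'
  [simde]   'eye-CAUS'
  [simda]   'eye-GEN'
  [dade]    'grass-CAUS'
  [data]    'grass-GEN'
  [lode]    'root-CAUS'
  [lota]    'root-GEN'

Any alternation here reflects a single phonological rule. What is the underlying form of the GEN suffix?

/-ta/

The GEN suffix surfaces as [-da] and [-ta], depending on the final segment of the stem.
The CAUS suffix, which begins with [d], is invariant after every stem; so [d] is not altered by any rule here.
So the underlying form is /-ta/, and voiceless stops become voiced after a nasal.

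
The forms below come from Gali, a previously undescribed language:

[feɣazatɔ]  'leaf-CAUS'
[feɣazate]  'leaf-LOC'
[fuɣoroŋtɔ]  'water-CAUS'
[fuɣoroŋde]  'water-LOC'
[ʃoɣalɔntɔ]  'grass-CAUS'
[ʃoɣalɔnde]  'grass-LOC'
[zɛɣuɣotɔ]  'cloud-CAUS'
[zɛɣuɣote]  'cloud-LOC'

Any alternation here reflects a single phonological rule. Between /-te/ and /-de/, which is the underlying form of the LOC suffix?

The LOC suffix surfaces as [-de] and [-te], depending on the final segment of the stem.
The CAUS suffix, which begins with [t], is invariant after every stem; so [t] is not altered by any rule here.
The LOC suffix is therefore /-de/ underlyingly, with post-vocalic devoicing: voiced stops become voiceless after a vowel.

/-de/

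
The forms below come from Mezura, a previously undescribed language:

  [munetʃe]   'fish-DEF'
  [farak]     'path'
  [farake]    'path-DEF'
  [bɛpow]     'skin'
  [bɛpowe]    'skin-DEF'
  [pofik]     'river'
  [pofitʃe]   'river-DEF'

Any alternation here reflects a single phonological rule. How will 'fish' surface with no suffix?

The stem for 'river' ends in [k] in [pofik] but [tʃ] in [pofitʃe].
Compare 'path', with invariant [k] in [farak] and [farake]: an analysis with underlying /k/ and a rule producing [tʃ] before the DEF suffix would wrongly predict alternation here too.
Therefore /tʃ/ is basic and [k] is derived by depalatalization (palato-alveolar /tʃ/ becomes [k] when no front vowel follows).
From [munetʃe] the stem 'fish' is /munetʃ/; when no front vowel follows this yields [munek].

[munek]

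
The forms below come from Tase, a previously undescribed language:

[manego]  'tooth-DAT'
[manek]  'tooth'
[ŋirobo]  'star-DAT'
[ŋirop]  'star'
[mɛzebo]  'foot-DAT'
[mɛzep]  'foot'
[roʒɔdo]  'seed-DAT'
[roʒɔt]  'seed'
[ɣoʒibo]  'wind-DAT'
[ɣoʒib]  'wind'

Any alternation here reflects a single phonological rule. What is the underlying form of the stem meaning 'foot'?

/mɛzep/

The root 'foot' surfaces as [mɛzebo] and [mɛzep], with a stem-final [b] ~ [p] alternation.
But 'wind' keeps [b] in both environments ([ɣoʒibo], [ɣoʒib]), so there is no rule changing /b/ to [p] in isolation.
So /p/ is underlying, and a rule of intervocalic voicing — voiceless stops become voiced between vowels — gives [b].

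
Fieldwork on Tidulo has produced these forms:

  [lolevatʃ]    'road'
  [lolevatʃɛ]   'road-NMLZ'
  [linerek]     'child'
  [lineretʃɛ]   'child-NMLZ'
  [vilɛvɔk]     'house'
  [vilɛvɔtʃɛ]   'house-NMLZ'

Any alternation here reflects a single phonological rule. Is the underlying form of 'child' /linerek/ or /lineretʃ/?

The stem for 'child' ends in [k] in [linerek] but [tʃ] in [lineretʃɛ].
But 'road' keeps [tʃ] in both environments ([lolevatʃ], [lolevatʃɛ]), so there is no rule changing /tʃ/ to [k] in isolation.
Therefore /k/ is basic and [tʃ] is derived by palatalization before a front vowel (/k/ becomes palato-alveolar [tʃ] before a front vowel).

/linerek/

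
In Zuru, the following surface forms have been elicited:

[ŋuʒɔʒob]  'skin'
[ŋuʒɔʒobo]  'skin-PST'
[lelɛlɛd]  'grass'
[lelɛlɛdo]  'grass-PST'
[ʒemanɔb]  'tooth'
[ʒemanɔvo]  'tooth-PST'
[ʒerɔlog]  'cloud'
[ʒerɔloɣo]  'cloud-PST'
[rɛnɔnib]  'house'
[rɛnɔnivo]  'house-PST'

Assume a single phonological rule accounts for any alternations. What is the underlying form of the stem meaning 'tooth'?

/ʒemanɔv/

The root 'tooth' surfaces as [ʒemanɔb] and [ʒemanɔvo], with a stem-final [b] ~ [v] alternation.
The stem 'skin' ([ŋuʒɔʒob], [ŋuʒɔʒobo]) shows [b] unchanged in both environments, so [b] cannot be basic with [v] derived before the PST suffix.
Therefore /v/ is basic and [b] is derived by word-final hardening (voiced fricatives become stops word-finally).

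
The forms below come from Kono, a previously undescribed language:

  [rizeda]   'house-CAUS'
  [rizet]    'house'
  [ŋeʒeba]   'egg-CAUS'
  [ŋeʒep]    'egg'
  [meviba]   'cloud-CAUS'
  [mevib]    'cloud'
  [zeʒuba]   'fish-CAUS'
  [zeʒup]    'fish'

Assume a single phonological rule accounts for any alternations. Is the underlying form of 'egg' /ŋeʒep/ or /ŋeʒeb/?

/ŋeʒep/

In [ŋeʒeba] and [ŋeʒep] the final segment of 'egg' alternates: [b] ~ [p].
Compare 'cloud', with invariant [b] in [meviba] and [mevib]: an analysis with underlying /b/ and a rule producing [p] in isolation would wrongly predict alternation here too.
The alternation reflects intervocalic voicing: voiceless stops become voiced between vowels. /p/ is underlying.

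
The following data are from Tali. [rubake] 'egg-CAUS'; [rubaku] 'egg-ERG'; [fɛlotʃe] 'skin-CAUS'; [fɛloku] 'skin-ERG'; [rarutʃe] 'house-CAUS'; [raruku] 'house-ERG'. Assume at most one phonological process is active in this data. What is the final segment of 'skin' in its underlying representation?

/tʃ/

The root 'skin' surfaces as [fɛlotʃe] and [fɛloku], with a stem-final [tʃ] ~ [k] alternation.
If /k/ were underlying and a rule turned it into [tʃ] before the CAUS suffix, 'egg' would also alternate; but it has [k] in both [rubake] and [rubaku].
Therefore /tʃ/ is basic and [k] is derived by depalatalization (palato-alveolar /tʃ/ becomes [k] when no front vowel follows).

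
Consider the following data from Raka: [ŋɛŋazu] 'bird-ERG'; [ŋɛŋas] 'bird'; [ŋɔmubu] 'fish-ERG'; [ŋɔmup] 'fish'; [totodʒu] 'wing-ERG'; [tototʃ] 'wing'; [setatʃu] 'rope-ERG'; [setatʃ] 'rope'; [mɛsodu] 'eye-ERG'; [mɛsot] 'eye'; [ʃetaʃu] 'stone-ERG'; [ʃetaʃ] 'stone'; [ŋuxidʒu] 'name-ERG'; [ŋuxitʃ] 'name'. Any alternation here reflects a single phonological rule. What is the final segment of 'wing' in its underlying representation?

/dʒ/

The root 'wing' surfaces as [totodʒu] and [tototʃ], with a stem-final [dʒ] ~ [tʃ] alternation.
Compare 'rope', with invariant [tʃ] in [setatʃu] and [setatʃ]: an analysis with underlying /tʃ/ and a rule producing [dʒ] before the ERG suffix would wrongly predict alternation here too.
The underlying segment must be /dʒ/; voiced obstruents become voiceless word-finally, yielding [tʃ] there.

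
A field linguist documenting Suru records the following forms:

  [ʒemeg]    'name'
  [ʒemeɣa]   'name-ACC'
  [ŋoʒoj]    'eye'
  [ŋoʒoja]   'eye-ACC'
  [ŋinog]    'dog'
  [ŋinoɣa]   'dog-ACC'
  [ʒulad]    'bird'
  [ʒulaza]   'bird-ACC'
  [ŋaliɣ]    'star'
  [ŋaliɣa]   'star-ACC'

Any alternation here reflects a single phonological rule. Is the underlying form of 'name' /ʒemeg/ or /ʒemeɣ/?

/ʒemeg/

The stem for 'name' ends in [g] in [ʒemeg] but [ɣ] in [ʒemeɣa].
If /ɣ/ were underlying and a rule turned it into [g] in isolation, 'star' would also alternate; but it has [ɣ] in both [ŋaliɣ] and [ŋaliɣa].
Therefore /g/ is basic and [ɣ] is derived by intervocalic spirantization (voiced stops become fricatives between vowels).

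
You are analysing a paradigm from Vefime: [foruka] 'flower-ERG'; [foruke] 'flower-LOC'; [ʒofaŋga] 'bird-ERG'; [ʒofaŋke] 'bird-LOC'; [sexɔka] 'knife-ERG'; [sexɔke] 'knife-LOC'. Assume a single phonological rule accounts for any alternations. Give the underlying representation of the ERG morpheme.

The ERG suffix surfaces as [-ga] and [-ka], depending on the final segment of the stem.
By contrast the LOC suffix keeps its initial [k] throughout — that segment must be underlying.
So the underlying form is /-ga/, and voiced stops become voiceless after a vowel.

/-ga/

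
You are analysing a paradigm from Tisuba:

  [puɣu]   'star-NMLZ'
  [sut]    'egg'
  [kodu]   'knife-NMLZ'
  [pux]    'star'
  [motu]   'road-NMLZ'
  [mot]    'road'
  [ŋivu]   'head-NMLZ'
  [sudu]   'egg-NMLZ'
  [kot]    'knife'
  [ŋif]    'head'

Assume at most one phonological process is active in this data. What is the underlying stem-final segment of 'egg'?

The stem for 'egg' ends in [t] in [sut] but [d] in [sudu].
The stem 'road' ([mot], [motu]) shows [t] unchanged in both environments, so [t] cannot be basic with [d] derived before the NMLZ suffix.
The alternation reflects word-final obstruent devoicing: voiced obstruents become voiceless word-finally. /d/ is underlying.

/d/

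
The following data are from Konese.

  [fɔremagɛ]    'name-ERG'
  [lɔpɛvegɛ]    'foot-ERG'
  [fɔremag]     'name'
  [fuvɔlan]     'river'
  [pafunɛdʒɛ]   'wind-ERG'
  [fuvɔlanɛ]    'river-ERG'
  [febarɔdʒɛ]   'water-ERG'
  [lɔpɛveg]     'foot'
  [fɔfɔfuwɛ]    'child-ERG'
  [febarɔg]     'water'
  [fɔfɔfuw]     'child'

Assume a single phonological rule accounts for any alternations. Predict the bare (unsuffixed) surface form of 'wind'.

In [febarɔdʒɛ] and [febarɔg] the final segment of 'water' alternates: [dʒ] ~ [g].
If /g/ were underlying and a rule turned it into [dʒ] before the ERG suffix, 'foot' would also alternate; but it has [g] in both [lɔpɛvegɛ] and [lɔpɛveg].
The underlying segment must be /dʒ/; palato-alveolar /dʒ/ becomes [g] when no front vowel follows, yielding [g] there.
From [pafunɛdʒɛ] the stem 'wind' is /pafunɛdʒ/; when no front vowel follows this yields [pafunɛg].

[pafunɛg]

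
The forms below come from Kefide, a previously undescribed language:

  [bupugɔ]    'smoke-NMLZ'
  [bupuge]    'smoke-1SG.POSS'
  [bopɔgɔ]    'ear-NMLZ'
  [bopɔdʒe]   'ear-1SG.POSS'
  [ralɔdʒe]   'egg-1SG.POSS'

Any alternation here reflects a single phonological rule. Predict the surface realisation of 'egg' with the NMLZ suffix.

'ear' shows [g] ~ [dʒ] at the end of the stem ([bopɔgɔ] vs [bopɔdʒe]).
But 'smoke' keeps [g] in both environments ([bupugɔ], [bupuge]), so there is no rule changing /g/ to [dʒ] before the 1SG.POSS suffix.
So /dʒ/ is underlying, and a rule of depalatalization — palato-alveolar /dʒ/ becomes [g] when no front vowel follows — gives [g].
The one attested form of 'egg', [ralɔdʒe], shows underlying /ralɔdʒ/. Applying the same rule when no front vowel follows gives [ralɔgɔ].

[ralɔgɔ]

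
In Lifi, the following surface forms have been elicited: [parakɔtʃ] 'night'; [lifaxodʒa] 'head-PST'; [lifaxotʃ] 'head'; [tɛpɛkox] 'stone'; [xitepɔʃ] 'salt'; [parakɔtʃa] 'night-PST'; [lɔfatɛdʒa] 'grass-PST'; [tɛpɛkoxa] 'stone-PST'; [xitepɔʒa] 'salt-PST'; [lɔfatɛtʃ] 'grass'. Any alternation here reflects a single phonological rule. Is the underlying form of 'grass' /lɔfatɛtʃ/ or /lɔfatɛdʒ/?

/lɔfatɛdʒ/

The root 'grass' surfaces as [lɔfatɛtʃ] and [lɔfatɛdʒa], with a stem-final [tʃ] ~ [dʒ] alternation.
If /tʃ/ were underlying and a rule turned it into [dʒ] before the PST suffix, 'night' would also alternate; but it has [tʃ] in both [parakɔtʃ] and [parakɔtʃa].
The alternation reflects word-final obstruent devoicing: voiced obstruents become voiceless word-finally. /dʒ/ is underlying.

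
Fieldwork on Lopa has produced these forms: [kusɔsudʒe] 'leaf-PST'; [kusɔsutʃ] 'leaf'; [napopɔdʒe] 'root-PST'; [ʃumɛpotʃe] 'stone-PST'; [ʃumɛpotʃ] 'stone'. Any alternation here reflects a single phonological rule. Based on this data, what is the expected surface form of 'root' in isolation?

The root 'leaf' surfaces as [kusɔsudʒe] and [kusɔsutʃ], with a stem-final [dʒ] ~ [tʃ] alternation.
Compare 'stone', with invariant [tʃ] in [ʃumɛpotʃe] and [ʃumɛpotʃ]: an analysis with underlying /tʃ/ and a rule producing [dʒ] before the PST suffix would wrongly predict alternation here too.
The underlying segment must be /dʒ/; voiced obstruents become voiceless word-finally, yielding [tʃ] there.
From [napopɔdʒe] the stem 'root' is /napopɔdʒ/; word-finally this yields [napopɔtʃ].

[napopɔtʃ]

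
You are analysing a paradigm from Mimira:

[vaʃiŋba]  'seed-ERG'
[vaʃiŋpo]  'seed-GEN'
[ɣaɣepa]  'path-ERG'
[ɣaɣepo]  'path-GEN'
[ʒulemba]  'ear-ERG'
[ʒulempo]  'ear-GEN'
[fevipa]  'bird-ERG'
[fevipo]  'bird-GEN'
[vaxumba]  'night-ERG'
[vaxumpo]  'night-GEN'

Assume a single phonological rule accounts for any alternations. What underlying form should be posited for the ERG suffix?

/-ba/

The ERG suffix surfaces as [-ba] and [-pa], depending on the final segment of the stem.
The GEN suffix, which begins with [p], is invariant after every stem; so [p] is not altered by any rule here.
The ERG suffix is therefore /-ba/ underlyingly, with post-vocalic devoicing: voiced stops become voiceless after a vowel.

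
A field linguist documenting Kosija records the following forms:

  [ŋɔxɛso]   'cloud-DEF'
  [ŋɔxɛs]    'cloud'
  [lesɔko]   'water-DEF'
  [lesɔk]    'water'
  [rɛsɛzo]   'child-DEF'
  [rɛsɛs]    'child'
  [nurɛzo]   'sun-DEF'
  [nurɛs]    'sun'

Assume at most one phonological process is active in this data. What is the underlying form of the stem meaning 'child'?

The root 'child' surfaces as [rɛsɛzo] and [rɛsɛs], with a stem-final [z] ~ [s] alternation.
But 'cloud' keeps [s] in both environments ([ŋɔxɛso], [ŋɔxɛs]), so there is no rule changing /s/ to [z] before the DEF suffix.
So /z/ is underlying, and a rule of word-final obstruent devoicing — voiced obstruents become voiceless word-finally — gives [s].

/rɛsɛz/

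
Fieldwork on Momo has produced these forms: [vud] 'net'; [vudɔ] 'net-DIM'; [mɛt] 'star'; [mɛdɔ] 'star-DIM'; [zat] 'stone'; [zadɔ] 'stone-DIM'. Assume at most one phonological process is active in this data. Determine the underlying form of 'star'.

The stem for 'star' ends in [t] in [mɛt] but [d] in [mɛdɔ].
If /d/ were underlying and a rule turned it into [t] in isolation, 'net' would also alternate; but it has [d] in both [vud] and [vudɔ].
Therefore /t/ is basic and [d] is derived by intervocalic voicing (voiceless stops become voiced between vowels).
Hence 'star' is /mɛt/ underlyingly.

/mɛt/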